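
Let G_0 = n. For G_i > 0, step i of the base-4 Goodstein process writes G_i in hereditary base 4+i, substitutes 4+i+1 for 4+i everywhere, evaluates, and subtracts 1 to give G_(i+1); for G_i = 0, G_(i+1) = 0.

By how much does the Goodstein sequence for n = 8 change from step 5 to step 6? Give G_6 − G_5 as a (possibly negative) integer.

0

base 4: 8 = 2·4; at 5: 2·5 = 10; next = 9
base 5: 9 = 5 + 4; at 6: 6 + 4 = 10; next = 9
base 6: 9 = 6 + 3; at 7: 7 + 3 = 10; next = 9
base 7: 9 = 7 + 2; at 8: 8 + 2 = 10; next = 9
base 8: 9 = 8 + 1; at 9: 9 + 1 = 10; next = 9
base 9: 9 = 9; at 10: 10 = 10; next = 9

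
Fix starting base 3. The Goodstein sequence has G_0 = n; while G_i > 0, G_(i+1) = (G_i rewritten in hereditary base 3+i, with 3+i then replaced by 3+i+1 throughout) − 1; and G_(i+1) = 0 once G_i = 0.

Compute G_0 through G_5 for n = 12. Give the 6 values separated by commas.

12, 19, 27, 37, 49, 63

base 3: 12 = 3^2 + 3; at 4: 4^2 + 4 = 20; next = 19
base 4: 19 = 4^2 + 3; at 5: 5^2 + 3 = 28; next = 27
base 5: 27 = 5^2 + 2; at 6: 6^2 + 2 = 38; next = 37
base 6: 37 = 6^2 + 1; at 7: 7^2 + 1 = 50; next = 49
base 7: 49 = 7^2; at 8: 8^2 = 64; next = 63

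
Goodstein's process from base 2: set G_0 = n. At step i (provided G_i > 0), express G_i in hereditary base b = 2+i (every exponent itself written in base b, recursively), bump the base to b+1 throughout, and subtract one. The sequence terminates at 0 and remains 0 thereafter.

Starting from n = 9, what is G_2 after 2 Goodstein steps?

1023

i=0: 9 = 2^(2 + 1) + 1 (b=2); 2→3: 3^(3 + 1) + 1 = 82; 82−1 = 81
i=1: 81 = 3^(3 + 1) (b=3); 3→4: 4^(4 + 1) = 1024; 1024−1 = 1023
i=2: 1023 = 3·4^4 + 3·4^3 + 3·4^2 + 3·4 + 3 (b=4); 4→5: 3·5^5 + 3·5^3 + 3·5^2 + 3·5 + 3 = 9843; 9843−1 = 9842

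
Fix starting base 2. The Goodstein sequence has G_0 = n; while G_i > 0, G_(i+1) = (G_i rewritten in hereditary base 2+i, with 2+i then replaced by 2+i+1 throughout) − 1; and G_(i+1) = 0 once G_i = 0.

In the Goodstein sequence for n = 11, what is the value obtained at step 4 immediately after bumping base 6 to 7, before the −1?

G_0=11  [base 2] 2^(2 + 1) + 2 + 1  →[2↦3]→  3^(3 + 1) + 3 + 1 = 85  −1 ⇒ G_1=84
G_1=84  [base 3] 3^(3 + 1) + 3  →[3↦4]→  4^(4 + 1) + 4 = 1028  −1 ⇒ G_2=1027
G_2=1027  [base 4] 4^(4 + 1) + 3  →[4↦5]→  5^(5 + 1) + 3 = 15628  −1 ⇒ G_3=15627
G_3=15627  [base 5] 5^(5 + 1) + 2  →[5↦6]→  6^(6 + 1) + 2 = 279938  −1 ⇒ G_4=279937
G_4=279937  [base 6] 6^(6 + 1) + 1  →[6↦7]→  7^(7 + 1) + 1 = 5764802  −1 ⇒ G_5=5764801

5764802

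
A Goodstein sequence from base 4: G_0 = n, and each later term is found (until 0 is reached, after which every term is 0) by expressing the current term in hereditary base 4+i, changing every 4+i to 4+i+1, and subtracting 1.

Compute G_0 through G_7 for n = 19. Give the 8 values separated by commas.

base 4: 19 = 4^2 + 3; at 5: 5^2 + 3 = 28; next = 27
base 5: 27 = 5^2 + 2; at 6: 6^2 + 2 = 38; next = 37
base 6: 37 = 6^2 + 1; at 7: 7^2 + 1 = 50; next = 49
base 7: 49 = 7^2; at 8: 8^2 = 64; next = 63
base 8: 63 = 7·8 + 7; at 9: 7·9 + 7 = 70; next = 69
base 9: 69 = 7·9 + 6; at 10: 7·10 + 6 = 76; next = 75
base 10: 75 = 7·10 + 5; at 11: 7·11 + 5 = 82; next = 81

19, 27, 37, 49, 63, 69, 75, 81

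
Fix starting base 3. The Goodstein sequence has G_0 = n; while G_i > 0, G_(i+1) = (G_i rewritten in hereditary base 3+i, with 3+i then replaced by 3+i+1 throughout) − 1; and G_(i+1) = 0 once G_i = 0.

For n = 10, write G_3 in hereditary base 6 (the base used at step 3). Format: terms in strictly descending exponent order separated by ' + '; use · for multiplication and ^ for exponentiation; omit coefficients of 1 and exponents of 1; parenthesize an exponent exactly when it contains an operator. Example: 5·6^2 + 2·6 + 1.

4·6 + 3

[0] 10 ≡ 3^2 + 1 (base 3). Lift 4: 17. −1: 16.
[1] 16 ≡ 4^2 (base 4). Lift 5: 25. −1: 24.
[2] 24 ≡ 4·5 + 4 (base 5). Lift 6: 28. −1: 27.
[3] 27 ≡ 4·6 + 3 (base 6). Lift 7: 31. −1: 30.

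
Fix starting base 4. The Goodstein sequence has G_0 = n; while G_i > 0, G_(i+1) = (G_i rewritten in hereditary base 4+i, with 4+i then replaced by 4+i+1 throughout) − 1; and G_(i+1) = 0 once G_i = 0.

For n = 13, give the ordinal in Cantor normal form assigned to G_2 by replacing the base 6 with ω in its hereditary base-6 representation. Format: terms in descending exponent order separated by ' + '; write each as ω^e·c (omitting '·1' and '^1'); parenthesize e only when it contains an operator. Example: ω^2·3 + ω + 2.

G_0=13  [base 4] 3·4 + 1  →[4↦5]→  3·5 + 1 = 16  −1 ⇒ G_1=15
G_1=15  [base 5] 3·5  →[5↦6]→  3·6 = 18  −1 ⇒ G_2=17
G_2=17  [base 6] 2·6 + 5  →[6↦7]→  2·7 + 5 = 19  −1 ⇒ G_3=18

ω·2 + 5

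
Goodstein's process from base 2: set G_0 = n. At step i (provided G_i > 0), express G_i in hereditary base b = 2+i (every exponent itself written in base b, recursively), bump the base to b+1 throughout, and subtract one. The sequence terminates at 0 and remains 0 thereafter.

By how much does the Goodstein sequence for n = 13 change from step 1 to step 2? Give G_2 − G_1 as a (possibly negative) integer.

G_0 = 13. HB_2(13) = 2^(2 + 1) + 2^2 + 1. Bump = 109. G_1 = 108.
G_1 = 108. HB_3(108) = 3^(3 + 1) + 3^3. Bump = 1280. G_2 = 1279.

1171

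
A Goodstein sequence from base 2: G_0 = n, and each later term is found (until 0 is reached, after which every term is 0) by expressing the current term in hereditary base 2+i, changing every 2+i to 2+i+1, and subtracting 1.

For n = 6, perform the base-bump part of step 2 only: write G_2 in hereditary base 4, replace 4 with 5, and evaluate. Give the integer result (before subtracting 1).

3126

i=0: 6 = 2^2 + 2 (b=2); 2→3: 3^3 + 3 = 30; 30−1 = 29
i=1: 29 = 3^3 + 2 (b=3); 3→4: 4^4 + 2 = 258; 258−1 = 257
i=2: 257 = 4^4 + 1 (b=4); 4→5: 5^5 + 1 = 3126; 3126−1 = 3125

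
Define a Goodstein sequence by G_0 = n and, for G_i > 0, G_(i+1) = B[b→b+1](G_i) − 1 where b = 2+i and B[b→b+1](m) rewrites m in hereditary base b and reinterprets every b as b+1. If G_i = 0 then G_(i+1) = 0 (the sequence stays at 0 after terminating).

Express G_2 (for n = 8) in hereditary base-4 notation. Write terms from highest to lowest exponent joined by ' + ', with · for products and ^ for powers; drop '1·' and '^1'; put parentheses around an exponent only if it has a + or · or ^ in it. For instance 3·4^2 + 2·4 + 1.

8 —HB2→ 2^(2 + 1) —bump→ 3^(3 + 1) = 81 —(−1)→ 80
80 —HB3→ 2·3^3 + 2·3^2 + 2·3 + 2 —bump→ 2·4^4 + 2·4^2 + 2·4 + 2 = 554 —(−1)→ 553
553 —HB4→ 2·4^4 + 2·4^2 + 2·4 + 1 —bump→ 2·5^5 + 2·5^2 + 2·5 + 1 = 6311 —(−1)→ 6310

2·4^4 + 2·4^2 + 2·4 + 1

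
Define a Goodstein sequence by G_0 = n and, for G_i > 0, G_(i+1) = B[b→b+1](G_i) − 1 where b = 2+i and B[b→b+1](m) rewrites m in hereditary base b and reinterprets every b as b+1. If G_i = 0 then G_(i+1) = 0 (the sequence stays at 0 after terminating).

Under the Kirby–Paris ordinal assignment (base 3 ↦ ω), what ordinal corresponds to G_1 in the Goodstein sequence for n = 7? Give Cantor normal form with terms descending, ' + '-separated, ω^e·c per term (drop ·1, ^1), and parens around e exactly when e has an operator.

G_0=7  [base 2] 2^2 + 2 + 1  →[2↦3]→  3^3 + 3 + 1 = 31  −1 ⇒ G_1=30
G_1=30  [base 3] 3^3 + 3  →[3↦4]→  4^4 + 4 = 260  −1 ⇒ G_2=259

ω^ω + ω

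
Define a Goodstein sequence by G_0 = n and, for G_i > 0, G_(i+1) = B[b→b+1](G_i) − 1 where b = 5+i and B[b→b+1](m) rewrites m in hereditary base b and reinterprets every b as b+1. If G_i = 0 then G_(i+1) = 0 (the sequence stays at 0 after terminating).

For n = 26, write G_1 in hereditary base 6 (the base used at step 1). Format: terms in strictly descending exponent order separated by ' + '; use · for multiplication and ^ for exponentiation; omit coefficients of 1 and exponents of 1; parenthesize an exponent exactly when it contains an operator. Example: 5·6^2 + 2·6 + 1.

G_0=26  [base 5] 5^2 + 1  →[5↦6]→  6^2 + 1 = 37  −1 ⇒ G_1=36
G_1=36  [base 6] 6^2  →[6↦7]→  7^2 = 49  −1 ⇒ G_2=48

6^2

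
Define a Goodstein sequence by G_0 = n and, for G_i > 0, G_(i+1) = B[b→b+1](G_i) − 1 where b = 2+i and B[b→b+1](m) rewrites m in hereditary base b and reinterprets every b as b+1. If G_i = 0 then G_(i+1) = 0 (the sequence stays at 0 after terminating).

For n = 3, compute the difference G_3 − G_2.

-1

G_0=3  [base 2] 2 + 1  →[2↦3]→  3 + 1 = 4  −1 ⇒ G_1=3
G_1=3  [base 3] 3  →[3↦4]→  4 = 4  −1 ⇒ G_2=3
G_2=3  [base 4] 3  →[4↦5]→  3 = 3  −1 ⇒ G_3=2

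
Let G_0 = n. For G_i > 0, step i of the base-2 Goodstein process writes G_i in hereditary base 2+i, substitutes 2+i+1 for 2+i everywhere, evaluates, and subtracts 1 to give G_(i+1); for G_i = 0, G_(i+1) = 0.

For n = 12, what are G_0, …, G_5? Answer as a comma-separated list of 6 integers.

12, 107, 1065, 15685, 280019, 5764910

[0] 12 ≡ 2^(2 + 1) + 2^2 (base 2). Lift 3: 108. −1: 107.
[1] 107 ≡ 3^(3 + 1) + 2·3^2 + 2·3 + 2 (base 3). Lift 4: 1066. −1: 1065.
[2] 1065 ≡ 4^(4 + 1) + 2·4^2 + 2·4 + 1 (base 4). Lift 5: 15686. −1: 15685.
[3] 15685 ≡ 5^(5 + 1) + 2·5^2 + 2·5 (base 5). Lift 6: 280020. −1: 280019.
[4] 280019 ≡ 6^(6 + 1) + 2·6^2 + 6 + 5 (base 6). Lift 7: 5764911. −1: 5764910.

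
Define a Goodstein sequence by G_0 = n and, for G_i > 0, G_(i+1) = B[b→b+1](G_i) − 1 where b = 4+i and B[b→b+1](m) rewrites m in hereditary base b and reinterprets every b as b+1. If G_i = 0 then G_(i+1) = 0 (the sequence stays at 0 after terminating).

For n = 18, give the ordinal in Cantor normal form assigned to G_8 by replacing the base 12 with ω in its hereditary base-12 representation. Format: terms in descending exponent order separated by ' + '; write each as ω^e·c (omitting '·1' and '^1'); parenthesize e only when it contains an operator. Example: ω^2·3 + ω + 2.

ω·6 + 1

step 0: 18 = 4^2 + 2; sub 5 for 4: 5^2 + 2; = 27; G_1 = 27−1 = 26
step 1: 26 = 5^2 + 1; sub 6 for 5: 6^2 + 1; = 37; G_2 = 37−1 = 36
step 2: 36 = 6^2; sub 7 for 6: 7^2; = 49; G_3 = 49−1 = 48
step 3: 48 = 6·7 + 6; sub 8 for 7: 6·8 + 6; = 54; G_4 = 54−1 = 53
step 4: 53 = 6·8 + 5; sub 9 for 8: 6·9 + 5; = 59; G_5 = 59−1 = 58
step 5: 58 = 6·9 + 4; sub 10 for 9: 6·10 + 4; = 64; G_6 = 64−1 = 63
step 6: 63 = 6·10 + 3; sub 11 for 10: 6·11 + 3; = 69; G_7 = 69−1 = 68
step 7: 68 = 6·11 + 2; sub 12 for 11: 6·12 + 2; = 74; G_8 = 74−1 = 73
step 8: 73 = 6·12 + 1; sub 13 for 12: 6·13 + 1; = 79; G_9 = 79−1 = 78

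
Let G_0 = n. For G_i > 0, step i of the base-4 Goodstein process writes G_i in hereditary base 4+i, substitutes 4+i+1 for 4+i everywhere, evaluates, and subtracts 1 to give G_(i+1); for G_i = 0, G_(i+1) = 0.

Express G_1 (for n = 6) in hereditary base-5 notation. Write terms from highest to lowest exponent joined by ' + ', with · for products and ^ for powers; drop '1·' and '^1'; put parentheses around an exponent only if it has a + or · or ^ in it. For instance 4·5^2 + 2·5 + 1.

5 + 1

G_0 = 6. HB_4(6) = 4 + 2. Bump = 7. G_1 = 6.
G_1 = 6. HB_5(6) = 5 + 1. Bump = 7. G_2 = 6.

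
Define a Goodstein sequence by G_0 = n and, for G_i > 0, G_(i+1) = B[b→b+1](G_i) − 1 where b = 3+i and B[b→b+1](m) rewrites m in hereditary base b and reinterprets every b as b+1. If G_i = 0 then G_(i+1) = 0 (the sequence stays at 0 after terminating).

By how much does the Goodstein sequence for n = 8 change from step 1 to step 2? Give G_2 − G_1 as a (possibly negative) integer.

1

i=0: 8 = 2·3 + 2 (b=3); 3→4: 2·4 + 2 = 10; 10−1 = 9
i=1: 9 = 2·4 + 1 (b=4); 4→5: 2·5 + 1 = 11; 11−1 = 10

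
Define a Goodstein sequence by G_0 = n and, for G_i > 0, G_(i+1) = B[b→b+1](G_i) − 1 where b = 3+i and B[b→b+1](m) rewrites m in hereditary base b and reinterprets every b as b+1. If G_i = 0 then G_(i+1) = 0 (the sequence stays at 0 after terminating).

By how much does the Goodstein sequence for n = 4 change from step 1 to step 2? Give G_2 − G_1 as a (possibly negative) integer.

step 0: 4 = 3 + 1; sub 4 for 3: 4 + 1; = 5; G_1 = 5−1 = 4
step 1: 4 = 4; sub 5 for 4: 5; = 5; G_2 = 5−1 = 4

0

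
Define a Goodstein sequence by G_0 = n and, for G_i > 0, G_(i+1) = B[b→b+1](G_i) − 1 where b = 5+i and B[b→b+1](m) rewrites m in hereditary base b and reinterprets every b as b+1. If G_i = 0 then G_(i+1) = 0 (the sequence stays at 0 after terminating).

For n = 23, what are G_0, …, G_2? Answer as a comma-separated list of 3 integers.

23, 26, 29

23 —HB5→ 4·5 + 3 —bump→ 4·6 + 3 = 27 —(−1)→ 26
26 —HB6→ 4·6 + 2 —bump→ 4·7 + 2 = 30 —(−1)→ 29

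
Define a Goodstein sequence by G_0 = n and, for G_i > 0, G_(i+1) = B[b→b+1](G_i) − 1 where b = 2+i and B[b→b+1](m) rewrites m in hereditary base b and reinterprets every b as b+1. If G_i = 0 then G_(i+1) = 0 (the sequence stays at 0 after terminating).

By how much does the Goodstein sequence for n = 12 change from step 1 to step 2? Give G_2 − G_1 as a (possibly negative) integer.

(0) 12|_2 = 2^(2 + 1) + 2^2 ↦ 3^(3 + 1) + 3^3|_3 = 108 ⇒ 107
(1) 107|_3 = 3^(3 + 1) + 2·3^2 + 2·3 + 2 ↦ 4^(4 + 1) + 2·4^2 + 2·4 + 2|_4 = 1066 ⇒ 1065

958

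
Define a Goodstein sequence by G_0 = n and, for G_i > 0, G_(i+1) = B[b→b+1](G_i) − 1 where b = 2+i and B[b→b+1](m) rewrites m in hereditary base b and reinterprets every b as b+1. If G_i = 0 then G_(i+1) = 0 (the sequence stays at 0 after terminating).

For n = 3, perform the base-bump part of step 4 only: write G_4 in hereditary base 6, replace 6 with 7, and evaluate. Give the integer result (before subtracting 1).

step 0: 3 = 2 + 1; sub 3 for 2: 3 + 1; = 4; G_1 = 4−1 = 3
step 1: 3 = 3; sub 4 for 3: 4; = 4; G_2 = 4−1 = 3
step 2: 3 = 3; sub 5 for 4: 3; = 3; G_3 = 3−1 = 2
step 3: 2 = 2; sub 6 for 5: 2; = 2; G_4 = 2−1 = 1

1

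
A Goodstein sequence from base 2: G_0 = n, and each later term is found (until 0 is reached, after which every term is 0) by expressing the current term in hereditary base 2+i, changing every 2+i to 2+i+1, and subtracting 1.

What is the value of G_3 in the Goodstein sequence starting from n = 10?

15625

(0) 10|_2 = 2^(2 + 1) + 2 ↦ 3^(3 + 1) + 3|_3 = 84 ⇒ 83
(1) 83|_3 = 3^(3 + 1) + 2 ↦ 4^(4 + 1) + 2|_4 = 1026 ⇒ 1025
(2) 1025|_4 = 4^(4 + 1) + 1 ↦ 5^(5 + 1) + 1|_5 = 15626 ⇒ 15625
(3) 15625|_5 = 5^(5 + 1) ↦ 6^(6 + 1)|_6 = 279936 ⇒ 279935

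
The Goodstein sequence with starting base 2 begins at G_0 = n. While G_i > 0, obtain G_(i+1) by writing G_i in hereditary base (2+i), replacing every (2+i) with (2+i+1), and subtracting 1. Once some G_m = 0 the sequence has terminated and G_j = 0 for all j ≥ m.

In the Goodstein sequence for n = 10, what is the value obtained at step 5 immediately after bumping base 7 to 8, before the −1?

84073324

step 0: 10 = 2^(2 + 1) + 2; sub 3 for 2: 3^(3 + 1) + 3; = 84; G_1 = 84−1 = 83
step 1: 83 = 3^(3 + 1) + 2; sub 4 for 3: 4^(4 + 1) + 2; = 1026; G_2 = 1026−1 = 1025
step 2: 1025 = 4^(4 + 1) + 1; sub 5 for 4: 5^(5 + 1) + 1; = 15626; G_3 = 15626−1 = 15625
step 3: 15625 = 5^(5 + 1); sub 6 for 5: 6^(6 + 1); = 279936; G_4 = 279936−1 = 279935
step 4: 279935 = 5·6^6 + 5·6^5 + 5·6^4 + 5·6^3 + 5·6^2 + 5·6 + 5; sub 7 for 6: 5·7^7 + 5·7^5 + 5·7^4 + 5·7^3 + 5·7^2 + 5·7 + 5; = 4215755; G_5 = 4215755−1 = 4215754
step 5: 4215754 = 5·7^7 + 5·7^5 + 5·7^4 + 5·7^3 + 5·7^2 + 5·7 + 4; sub 8 for 7: 5·8^8 + 5·8^5 + 5·8^4 + 5·8^3 + 5·8^2 + 5·8 + 4; = 84073324; G_6 = 84073324−1 = 84073323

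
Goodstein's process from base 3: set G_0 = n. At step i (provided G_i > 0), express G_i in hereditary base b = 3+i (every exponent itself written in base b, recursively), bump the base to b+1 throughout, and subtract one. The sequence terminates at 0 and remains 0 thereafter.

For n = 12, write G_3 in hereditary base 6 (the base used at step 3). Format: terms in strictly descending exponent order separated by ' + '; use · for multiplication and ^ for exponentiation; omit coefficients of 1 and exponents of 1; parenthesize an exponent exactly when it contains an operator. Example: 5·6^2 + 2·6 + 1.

12 —HB3→ 3^2 + 3 —bump→ 4^2 + 4 = 20 —(−1)→ 19
19 —HB4→ 4^2 + 3 —bump→ 5^2 + 3 = 28 —(−1)→ 27
27 —HB5→ 5^2 + 2 —bump→ 6^2 + 2 = 38 —(−1)→ 37
37 —HB6→ 6^2 + 1 —bump→ 7^2 + 1 = 50 —(−1)→ 49

6^2 + 1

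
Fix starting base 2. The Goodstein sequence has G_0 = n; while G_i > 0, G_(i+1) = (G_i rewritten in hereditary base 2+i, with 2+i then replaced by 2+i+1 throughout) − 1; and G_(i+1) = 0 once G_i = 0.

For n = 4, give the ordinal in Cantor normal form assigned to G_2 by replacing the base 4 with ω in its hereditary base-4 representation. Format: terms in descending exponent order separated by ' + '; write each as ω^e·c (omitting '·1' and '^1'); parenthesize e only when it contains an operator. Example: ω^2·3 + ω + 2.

4 —HB2→ 2^2 —bump→ 3^3 = 27 —(−1)→ 26
26 —HB3→ 2·3^2 + 2·3 + 2 —bump→ 2·4^2 + 2·4 + 2 = 42 —(−1)→ 41
41 —HB4→ 2·4^2 + 2·4 + 1 —bump→ 2·5^2 + 2·5 + 1 = 61 —(−1)→ 60

ω^2·2 + ω·2 + 1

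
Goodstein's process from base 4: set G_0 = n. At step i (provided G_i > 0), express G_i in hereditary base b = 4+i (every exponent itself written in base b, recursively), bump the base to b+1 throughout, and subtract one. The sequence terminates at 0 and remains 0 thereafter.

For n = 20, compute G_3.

51

G_0=20  [base 4] 4^2 + 4  →[4↦5]→  5^2 + 5 = 30  −1 ⇒ G_1=29
G_1=29  [base 5] 5^2 + 4  →[5↦6]→  6^2 + 4 = 40  −1 ⇒ G_2=39
G_2=39  [base 6] 6^2 + 3  →[6↦7]→  7^2 + 3 = 52  −1 ⇒ G_3=51
G_3=51  [base 7] 7^2 + 2  →[7↦8]→  8^2 + 2 = 66  −1 ⇒ G_4=65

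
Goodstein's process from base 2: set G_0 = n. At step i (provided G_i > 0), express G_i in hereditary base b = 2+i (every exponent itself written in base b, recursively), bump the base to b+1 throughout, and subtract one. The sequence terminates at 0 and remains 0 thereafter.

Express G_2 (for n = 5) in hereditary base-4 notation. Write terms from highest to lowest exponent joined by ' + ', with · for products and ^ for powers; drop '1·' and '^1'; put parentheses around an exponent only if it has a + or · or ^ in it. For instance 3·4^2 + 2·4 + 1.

[0] 5 ≡ 2^2 + 1 (base 2). Lift 3: 28. −1: 27.
[1] 27 ≡ 3^3 (base 3). Lift 4: 256. −1: 255.
[2] 255 ≡ 3·4^3 + 3·4^2 + 3·4 + 3 (base 4). Lift 5: 468. −1: 467.

3·4^3 + 3·4^2 + 3·4 + 3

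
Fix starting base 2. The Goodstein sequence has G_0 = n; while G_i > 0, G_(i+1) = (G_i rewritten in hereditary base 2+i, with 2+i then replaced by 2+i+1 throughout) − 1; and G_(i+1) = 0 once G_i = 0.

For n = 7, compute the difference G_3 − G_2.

i=0: 7 = 2^2 + 2 + 1 (b=2); 2→3: 3^3 + 3 + 1 = 31; 31−1 = 30
i=1: 30 = 3^3 + 3 (b=3); 3→4: 4^4 + 4 = 260; 260−1 = 259
i=2: 259 = 4^4 + 3 (b=4); 4→5: 5^5 + 3 = 3128; 3128−1 = 3127

2868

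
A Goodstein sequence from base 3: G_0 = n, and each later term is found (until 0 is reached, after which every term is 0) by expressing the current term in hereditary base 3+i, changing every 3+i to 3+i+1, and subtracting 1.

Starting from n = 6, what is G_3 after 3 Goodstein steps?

7

G_0=6  [base 3] 2·3  →[3↦4]→  2·4 = 8  −1 ⇒ G_1=7
G_1=7  [base 4] 4 + 3  →[4↦5]→  5 + 3 = 8  −1 ⇒ G_2=7
G_2=7  [base 5] 5 + 2  →[5↦6]→  6 + 2 = 8  −1 ⇒ G_3=7
G_3=7  [base 6] 6 + 1  →[6↦7]→  7 + 1 = 8  −1 ⇒ G_4=7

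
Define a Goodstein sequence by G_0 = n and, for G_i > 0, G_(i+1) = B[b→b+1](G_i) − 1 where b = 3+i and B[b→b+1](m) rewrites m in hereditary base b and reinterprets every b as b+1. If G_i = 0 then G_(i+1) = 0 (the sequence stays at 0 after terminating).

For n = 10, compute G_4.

30

G_0=10  [base 3] 3^2 + 1  →[3↦4]→  4^2 + 1 = 17  −1 ⇒ G_1=16
G_1=16  [base 4] 4^2  →[4↦5]→  5^2 = 25  −1 ⇒ G_2=24
G_2=24  [base 5] 4·5 + 4  →[5↦6]→  4·6 + 4 = 28  −1 ⇒ G_3=27
G_3=27  [base 6] 4·6 + 3  →[6↦7]→  4·7 + 3 = 31  −1 ⇒ G_4=30
G_4=30  [base 7] 4·7 + 2  →[7↦8]→  4·8 + 2 = 34  −1 ⇒ G_5=33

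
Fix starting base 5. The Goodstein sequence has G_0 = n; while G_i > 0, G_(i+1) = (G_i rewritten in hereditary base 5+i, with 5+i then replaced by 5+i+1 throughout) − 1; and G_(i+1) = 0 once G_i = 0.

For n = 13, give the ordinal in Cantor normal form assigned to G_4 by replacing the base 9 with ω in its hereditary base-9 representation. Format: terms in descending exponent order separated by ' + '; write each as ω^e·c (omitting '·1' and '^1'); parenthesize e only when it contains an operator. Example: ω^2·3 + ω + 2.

ω + 8

13 —HB5→ 2·5 + 3 —bump→ 2·6 + 3 = 15 —(−1)→ 14
14 —HB6→ 2·6 + 2 —bump→ 2·7 + 2 = 16 —(−1)→ 15
15 —HB7→ 2·7 + 1 —bump→ 2·8 + 1 = 17 —(−1)→ 16
16 —HB8→ 2·8 —bump→ 2·9 = 18 —(−1)→ 17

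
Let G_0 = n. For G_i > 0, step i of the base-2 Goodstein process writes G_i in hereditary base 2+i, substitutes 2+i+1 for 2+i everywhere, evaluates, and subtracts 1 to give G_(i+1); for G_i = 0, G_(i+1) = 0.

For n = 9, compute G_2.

1023

9 —HB2→ 2^(2 + 1) + 1 —bump→ 3^(3 + 1) + 1 = 82 —(−1)→ 81
81 —HB3→ 3^(3 + 1) —bump→ 4^(4 + 1) = 1024 —(−1)→ 1023
1023 —HB4→ 3·4^4 + 3·4^3 + 3·4^2 + 3·4 + 3 —bump→ 3·5^5 + 3·5^3 + 3·5^2 + 3·5 + 3 = 9843 —(−1)→ 9842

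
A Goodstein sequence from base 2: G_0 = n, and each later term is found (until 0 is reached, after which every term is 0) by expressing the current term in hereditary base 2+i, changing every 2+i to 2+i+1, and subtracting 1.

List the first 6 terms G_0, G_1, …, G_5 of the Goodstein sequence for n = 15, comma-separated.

[0] 15 ≡ 2^(2 + 1) + 2^2 + 2 + 1 (base 2). Lift 3: 112. −1: 111.
[1] 111 ≡ 3^(3 + 1) + 3^3 + 3 (base 3). Lift 4: 1284. −1: 1283.
[2] 1283 ≡ 4^(4 + 1) + 4^4 + 3 (base 4). Lift 5: 18753. −1: 18752.
[3] 18752 ≡ 5^(5 + 1) + 5^5 + 2 (base 5). Lift 6: 326594. −1: 326593.
[4] 326593 ≡ 6^(6 + 1) + 6^6 + 1 (base 6). Lift 7: 6588345. −1: 6588344.

15, 111, 1283, 18752, 326593, 6588344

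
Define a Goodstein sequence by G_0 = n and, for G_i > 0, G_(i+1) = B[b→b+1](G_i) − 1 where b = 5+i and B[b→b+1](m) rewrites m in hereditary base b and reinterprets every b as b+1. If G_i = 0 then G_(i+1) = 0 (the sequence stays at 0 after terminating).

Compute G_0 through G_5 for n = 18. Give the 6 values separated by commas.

18, 20, 22, 24, 26, 27

base 5: 18 = 3·5 + 3; at 6: 3·6 + 3 = 21; next = 20
base 6: 20 = 3·6 + 2; at 7: 3·7 + 2 = 23; next = 22
base 7: 22 = 3·7 + 1; at 8: 3·8 + 1 = 25; next = 24
base 8: 24 = 3·8; at 9: 3·9 = 27; next = 26
base 9: 26 = 2·9 + 8; at 10: 2·10 + 8 = 28; next = 27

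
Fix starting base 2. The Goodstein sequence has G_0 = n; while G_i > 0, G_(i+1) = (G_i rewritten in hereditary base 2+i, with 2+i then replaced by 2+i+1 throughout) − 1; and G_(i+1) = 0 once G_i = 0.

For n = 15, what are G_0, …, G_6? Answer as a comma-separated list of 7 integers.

15, 111, 1283, 18752, 326593, 6588344, 150994943

i=0: 15 = 2^(2 + 1) + 2^2 + 2 + 1 (b=2); 2→3: 3^(3 + 1) + 3^3 + 3 + 1 = 112; 112−1 = 111
i=1: 111 = 3^(3 + 1) + 3^3 + 3 (b=3); 3→4: 4^(4 + 1) + 4^4 + 4 = 1284; 1284−1 = 1283
i=2: 1283 = 4^(4 + 1) + 4^4 + 3 (b=4); 4→5: 5^(5 + 1) + 5^5 + 3 = 18753; 18753−1 = 18752
i=3: 18752 = 5^(5 + 1) + 5^5 + 2 (b=5); 5→6: 6^(6 + 1) + 6^6 + 2 = 326594; 326594−1 = 326593
i=4: 326593 = 6^(6 + 1) + 6^6 + 1 (b=6); 6→7: 7^(7 + 1) + 7^7 + 1 = 6588345; 6588345−1 = 6588344
i=5: 6588344 = 7^(7 + 1) + 7^7 (b=7); 7→8: 8^(8 + 1) + 8^8 = 150994944; 150994944−1 = 150994943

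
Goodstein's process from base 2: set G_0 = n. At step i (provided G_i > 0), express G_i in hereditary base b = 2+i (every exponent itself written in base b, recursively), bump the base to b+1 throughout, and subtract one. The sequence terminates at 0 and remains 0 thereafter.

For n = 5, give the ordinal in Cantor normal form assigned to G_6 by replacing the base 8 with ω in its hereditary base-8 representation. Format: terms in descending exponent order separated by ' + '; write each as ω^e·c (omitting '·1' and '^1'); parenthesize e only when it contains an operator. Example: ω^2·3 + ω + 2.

ω^3·3 + ω^2·3 + ω·2 + 7

G_0=5  [base 2] 2^2 + 1  →[2↦3]→  3^3 + 1 = 28  −1 ⇒ G_1=27
G_1=27  [base 3] 3^3  →[3↦4]→  4^4 = 256  −1 ⇒ G_2=255
G_2=255  [base 4] 3·4^3 + 3·4^2 + 3·4 + 3  →[4↦5]→  3·5^3 + 3·5^2 + 3·5 + 3 = 468  −1 ⇒ G_3=467
G_3=467  [base 5] 3·5^3 + 3·5^2 + 3·5 + 2  →[5↦6]→  3·6^3 + 3·6^2 + 3·6 + 2 = 776  −1 ⇒ G_4=775
G_4=775  [base 6] 3·6^3 + 3·6^2 + 3·6 + 1  →[6↦7]→  3·7^3 + 3·7^2 + 3·7 + 1 = 1198  −1 ⇒ G_5=1197
G_5=1197  [base 7] 3·7^3 + 3·7^2 + 3·7  →[7↦8]→  3·8^3 + 3·8^2 + 3·8 = 1752  −1 ⇒ G_6=1751
G_6=1751  [base 8] 3·8^3 + 3·8^2 + 2·8 + 7  →[8↦9]→  3·9^3 + 3·9^2 + 2·9 + 7 = 2455  −1 ⇒ G_7=2454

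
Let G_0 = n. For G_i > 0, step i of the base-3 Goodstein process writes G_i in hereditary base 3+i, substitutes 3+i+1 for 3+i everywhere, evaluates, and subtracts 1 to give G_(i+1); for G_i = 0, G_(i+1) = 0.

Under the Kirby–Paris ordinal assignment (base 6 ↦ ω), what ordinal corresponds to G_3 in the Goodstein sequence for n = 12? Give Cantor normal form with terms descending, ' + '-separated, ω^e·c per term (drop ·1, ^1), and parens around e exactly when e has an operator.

ω^2 + 1

base 3: 12 = 3^2 + 3; at 4: 4^2 + 4 = 20; next = 19
base 4: 19 = 4^2 + 3; at 5: 5^2 + 3 = 28; next = 27
base 5: 27 = 5^2 + 2; at 6: 6^2 + 2 = 38; next = 37
base 6: 37 = 6^2 + 1; at 7: 7^2 + 1 = 50; next = 49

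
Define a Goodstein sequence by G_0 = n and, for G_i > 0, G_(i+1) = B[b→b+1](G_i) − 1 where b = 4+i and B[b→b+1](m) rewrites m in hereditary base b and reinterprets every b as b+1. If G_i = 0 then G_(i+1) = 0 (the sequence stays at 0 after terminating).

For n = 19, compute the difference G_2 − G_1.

10

19 —HB4→ 4^2 + 3 —bump→ 5^2 + 3 = 28 —(−1)→ 27
27 —HB5→ 5^2 + 2 —bump→ 6^2 + 2 = 38 —(−1)→ 37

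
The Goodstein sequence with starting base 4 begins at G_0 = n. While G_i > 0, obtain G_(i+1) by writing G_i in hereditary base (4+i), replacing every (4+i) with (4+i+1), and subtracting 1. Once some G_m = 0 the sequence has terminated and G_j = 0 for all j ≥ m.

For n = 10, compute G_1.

G_0=10  [base 4] 2·4 + 2  →[4↦5]→  2·5 + 2 = 12  −1 ⇒ G_1=11
G_1=11  [base 5] 2·5 + 1  →[5↦6]→  2·6 + 1 = 13  −1 ⇒ G_2=12

11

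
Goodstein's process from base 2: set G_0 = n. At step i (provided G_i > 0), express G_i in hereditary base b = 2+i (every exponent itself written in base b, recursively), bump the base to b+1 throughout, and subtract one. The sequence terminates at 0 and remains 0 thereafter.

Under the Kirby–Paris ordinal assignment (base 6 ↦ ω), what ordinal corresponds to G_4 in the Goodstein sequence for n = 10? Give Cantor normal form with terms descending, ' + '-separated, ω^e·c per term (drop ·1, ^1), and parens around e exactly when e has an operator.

10 —HB2→ 2^(2 + 1) + 2 —bump→ 3^(3 + 1) + 3 = 84 —(−1)→ 83
83 —HB3→ 3^(3 + 1) + 2 —bump→ 4^(4 + 1) + 2 = 1026 —(−1)→ 1025
1025 —HB4→ 4^(4 + 1) + 1 —bump→ 5^(5 + 1) + 1 = 15626 —(−1)→ 15625
15625 —HB5→ 5^(5 + 1) —bump→ 6^(6 + 1) = 279936 —(−1)→ 279935
279935 —HB6→ 5·6^6 + 5·6^5 + 5·6^4 + 5·6^3 + 5·6^2 + 5·6 + 5 —bump→ 5·7^7 + 5·7^5 + 5·7^4 + 5·7^3 + 5·7^2 + 5·7 + 5 = 4215755 —(−1)→ 4215754

ω^ω·5 + ω^5·5 + ω^4·5 + ω^3·5 + ω^2·5 + ω·5 + 5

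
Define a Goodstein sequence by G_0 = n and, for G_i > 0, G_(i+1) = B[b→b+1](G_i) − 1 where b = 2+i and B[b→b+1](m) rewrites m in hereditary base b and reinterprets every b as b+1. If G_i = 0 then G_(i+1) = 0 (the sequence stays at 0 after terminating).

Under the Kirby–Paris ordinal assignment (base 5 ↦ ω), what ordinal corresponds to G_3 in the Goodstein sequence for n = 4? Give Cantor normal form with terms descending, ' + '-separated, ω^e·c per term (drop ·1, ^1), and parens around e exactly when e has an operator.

G_0=4  [base 2] 2^2  →[2↦3]→  3^3 = 27  −1 ⇒ G_1=26
G_1=26  [base 3] 2·3^2 + 2·3 + 2  →[3↦4]→  2·4^2 + 2·4 + 2 = 42  −1 ⇒ G_2=41
G_2=41  [base 4] 2·4^2 + 2·4 + 1  →[4↦5]→  2·5^2 + 2·5 + 1 = 61  −1 ⇒ G_3=60
G_3=60  [base 5] 2·5^2 + 2·5  →[5↦6]→  2·6^2 + 2·6 = 84  −1 ⇒ G_4=83

ω^2·2 + ω·2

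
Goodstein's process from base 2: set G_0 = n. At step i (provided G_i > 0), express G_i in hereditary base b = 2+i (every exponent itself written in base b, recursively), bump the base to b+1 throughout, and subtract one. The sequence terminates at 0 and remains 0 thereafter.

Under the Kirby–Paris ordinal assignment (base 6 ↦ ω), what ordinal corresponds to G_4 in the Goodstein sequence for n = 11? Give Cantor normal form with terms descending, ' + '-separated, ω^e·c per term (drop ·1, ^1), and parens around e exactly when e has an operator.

ω^(ω + 1) + 1

(0) 11|_2 = 2^(2 + 1) + 2 + 1 ↦ 3^(3 + 1) + 3 + 1|_3 = 85 ⇒ 84
(1) 84|_3 = 3^(3 + 1) + 3 ↦ 4^(4 + 1) + 4|_4 = 1028 ⇒ 1027
(2) 1027|_4 = 4^(4 + 1) + 3 ↦ 5^(5 + 1) + 3|_5 = 15628 ⇒ 15627
(3) 15627|_5 = 5^(5 + 1) + 2 ↦ 6^(6 + 1) + 2|_6 = 279938 ⇒ 279937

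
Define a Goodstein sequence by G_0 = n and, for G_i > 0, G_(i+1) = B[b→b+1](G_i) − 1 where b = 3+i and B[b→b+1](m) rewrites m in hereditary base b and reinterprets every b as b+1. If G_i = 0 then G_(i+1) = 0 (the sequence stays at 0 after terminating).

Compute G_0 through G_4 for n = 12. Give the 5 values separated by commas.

12, 19, 27, 37, 49

step 0: 12 = 3^2 + 3; sub 4 for 3: 4^2 + 4; = 20; G_1 = 20−1 = 19
step 1: 19 = 4^2 + 3; sub 5 for 4: 5^2 + 3; = 28; G_2 = 28−1 = 27
step 2: 27 = 5^2 + 2; sub 6 for 5: 6^2 + 2; = 38; G_3 = 38−1 = 37
step 3: 37 = 6^2 + 1; sub 7 for 6: 7^2 + 1; = 50; G_4 = 50−1 = 49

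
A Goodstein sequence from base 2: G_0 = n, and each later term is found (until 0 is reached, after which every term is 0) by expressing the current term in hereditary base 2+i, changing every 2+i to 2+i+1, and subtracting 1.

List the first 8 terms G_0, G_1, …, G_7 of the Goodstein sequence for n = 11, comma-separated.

G_0 = 11. HB_2(11) = 2^(2 + 1) + 2 + 1. Bump = 85. G_1 = 84.
G_1 = 84. HB_3(84) = 3^(3 + 1) + 3. Bump = 1028. G_2 = 1027.
G_2 = 1027. HB_4(1027) = 4^(4 + 1) + 3. Bump = 15628. G_3 = 15627.
G_3 = 15627. HB_5(15627) = 5^(5 + 1) + 2. Bump = 279938. G_4 = 279937.
G_4 = 279937. HB_6(279937) = 6^(6 + 1) + 1. Bump = 5764802. G_5 = 5764801.
G_5 = 5764801. HB_7(5764801) = 7^(7 + 1). Bump = 134217728. G_6 = 134217727.
G_6 = 134217727. HB_8(134217727) = 7·8^8 + 7·8^7 + 7·8^6 + 7·8^5 + 7·8^4 + 7·8^3 + 7·8^2 + 7·8 + 7. Bump = 2749609303. G_7 = 2749609302.

11, 84, 1027, 15627, 279937, 5764801, 134217727, 2749609302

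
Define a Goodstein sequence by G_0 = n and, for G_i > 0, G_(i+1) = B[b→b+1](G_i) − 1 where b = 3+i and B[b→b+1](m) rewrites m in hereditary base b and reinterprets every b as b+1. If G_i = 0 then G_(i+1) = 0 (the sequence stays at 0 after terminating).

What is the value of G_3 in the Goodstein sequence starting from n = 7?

7 —HB3→ 2·3 + 1 —bump→ 2·4 + 1 = 9 —(−1)→ 8
8 —HB4→ 2·4 —bump→ 2·5 = 10 —(−1)→ 9
9 —HB5→ 5 + 4 —bump→ 6 + 4 = 10 —(−1)→ 9
9 —HB6→ 6 + 3 —bump→ 7 + 3 = 10 —(−1)→ 9

9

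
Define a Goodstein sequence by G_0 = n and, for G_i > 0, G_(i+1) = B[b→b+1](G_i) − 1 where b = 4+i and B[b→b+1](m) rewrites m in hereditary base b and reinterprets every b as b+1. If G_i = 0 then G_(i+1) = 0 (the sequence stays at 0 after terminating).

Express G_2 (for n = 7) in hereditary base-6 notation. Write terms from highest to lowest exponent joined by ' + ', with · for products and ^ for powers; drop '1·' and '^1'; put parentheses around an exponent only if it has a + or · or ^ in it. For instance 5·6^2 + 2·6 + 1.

G_0 = 7. HB_4(7) = 4 + 3. Bump = 8. G_1 = 7.
G_1 = 7. HB_5(7) = 5 + 2. Bump = 8. G_2 = 7.
G_2 = 7. HB_6(7) = 6 + 1. Bump = 8. G_3 = 7.

6 + 1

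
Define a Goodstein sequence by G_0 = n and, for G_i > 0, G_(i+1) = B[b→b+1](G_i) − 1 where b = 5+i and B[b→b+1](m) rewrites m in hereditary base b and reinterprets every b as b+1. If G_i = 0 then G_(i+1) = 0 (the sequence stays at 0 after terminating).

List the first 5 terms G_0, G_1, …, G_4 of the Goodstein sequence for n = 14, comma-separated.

[0] 14 ≡ 2·5 + 4 (base 5). Lift 6: 16. −1: 15.
[1] 15 ≡ 2·6 + 3 (base 6). Lift 7: 17. −1: 16.
[2] 16 ≡ 2·7 + 2 (base 7). Lift 8: 18. −1: 17.
[3] 17 ≡ 2·8 + 1 (base 8). Lift 9: 19. −1: 18.

14, 15, 16, 17, 18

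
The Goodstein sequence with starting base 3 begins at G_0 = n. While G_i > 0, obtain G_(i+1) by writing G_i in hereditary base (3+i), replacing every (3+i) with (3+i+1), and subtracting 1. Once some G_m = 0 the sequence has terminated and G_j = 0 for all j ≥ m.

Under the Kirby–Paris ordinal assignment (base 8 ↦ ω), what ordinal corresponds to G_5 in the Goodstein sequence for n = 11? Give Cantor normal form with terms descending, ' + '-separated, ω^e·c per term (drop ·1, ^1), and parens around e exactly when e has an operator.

G_0 = 11. HB_3(11) = 3^2 + 2. Bump = 18. G_1 = 17.
G_1 = 17. HB_4(17) = 4^2 + 1. Bump = 26. G_2 = 25.
G_2 = 25. HB_5(25) = 5^2. Bump = 36. G_3 = 35.
G_3 = 35. HB_6(35) = 5·6 + 5. Bump = 40. G_4 = 39.
G_4 = 39. HB_7(39) = 5·7 + 4. Bump = 44. G_5 = 43.
G_5 = 43. HB_8(43) = 5·8 + 3. Bump = 48. G_6 = 47.

ω·5 + 3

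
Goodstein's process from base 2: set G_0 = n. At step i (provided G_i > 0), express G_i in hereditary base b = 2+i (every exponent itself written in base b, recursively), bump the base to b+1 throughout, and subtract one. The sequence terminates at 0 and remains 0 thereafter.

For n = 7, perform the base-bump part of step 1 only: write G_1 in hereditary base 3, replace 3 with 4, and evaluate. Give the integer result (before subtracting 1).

7 —HB2→ 2^2 + 2 + 1 —bump→ 3^3 + 3 + 1 = 31 —(−1)→ 30
30 —HB3→ 3^3 + 3 —bump→ 4^4 + 4 = 260 —(−1)→ 259

260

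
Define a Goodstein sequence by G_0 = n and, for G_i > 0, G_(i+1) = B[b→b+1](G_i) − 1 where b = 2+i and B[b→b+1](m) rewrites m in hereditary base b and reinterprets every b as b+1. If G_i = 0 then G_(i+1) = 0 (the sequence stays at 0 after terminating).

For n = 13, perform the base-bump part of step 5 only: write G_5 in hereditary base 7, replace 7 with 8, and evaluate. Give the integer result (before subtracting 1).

G_0=13  [base 2] 2^(2 + 1) + 2^2 + 1  →[2↦3]→  3^(3 + 1) + 3^3 + 1 = 109  −1 ⇒ G_1=108
G_1=108  [base 3] 3^(3 + 1) + 3^3  →[3↦4]→  4^(4 + 1) + 4^4 = 1280  −1 ⇒ G_2=1279
G_2=1279  [base 4] 4^(4 + 1) + 3·4^3 + 3·4^2 + 3·4 + 3  →[4↦5]→  5^(5 + 1) + 3·5^3 + 3·5^2 + 3·5 + 3 = 16093  −1 ⇒ G_3=16092
G_3=16092  [base 5] 5^(5 + 1) + 3·5^3 + 3·5^2 + 3·5 + 2  →[5↦6]→  6^(6 + 1) + 3·6^3 + 3·6^2 + 3·6 + 2 = 280712  −1 ⇒ G_4=280711
G_4=280711  [base 6] 6^(6 + 1) + 3·6^3 + 3·6^2 + 3·6 + 1  →[6↦7]→  7^(7 + 1) + 3·7^3 + 3·7^2 + 3·7 + 1 = 5765999  −1 ⇒ G_5=5765998

134219480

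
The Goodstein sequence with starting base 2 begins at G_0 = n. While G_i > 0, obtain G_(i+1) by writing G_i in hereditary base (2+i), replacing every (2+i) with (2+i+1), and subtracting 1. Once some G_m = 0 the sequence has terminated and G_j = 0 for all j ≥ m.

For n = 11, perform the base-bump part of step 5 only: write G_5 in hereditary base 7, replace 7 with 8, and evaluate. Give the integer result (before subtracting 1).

base 2: 11 = 2^(2 + 1) + 2 + 1; at 3: 3^(3 + 1) + 3 + 1 = 85; next = 84
base 3: 84 = 3^(3 + 1) + 3; at 4: 4^(4 + 1) + 4 = 1028; next = 1027
base 4: 1027 = 4^(4 + 1) + 3; at 5: 5^(5 + 1) + 3 = 15628; next = 15627
base 5: 15627 = 5^(5 + 1) + 2; at 6: 6^(6 + 1) + 2 = 279938; next = 279937
base 6: 279937 = 6^(6 + 1) + 1; at 7: 7^(7 + 1) + 1 = 5764802; next = 5764801
base 7: 5764801 = 7^(7 + 1); at 8: 8^(8 + 1) = 134217728; next = 134217727

134217728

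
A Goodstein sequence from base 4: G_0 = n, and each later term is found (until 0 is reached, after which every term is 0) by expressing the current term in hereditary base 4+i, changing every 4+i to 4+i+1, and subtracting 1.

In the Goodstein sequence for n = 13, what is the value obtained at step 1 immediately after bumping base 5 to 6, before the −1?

18

i=0: 13 = 3·4 + 1 (b=4); 4→5: 3·5 + 1 = 16; 16−1 = 15
i=1: 15 = 3·5 (b=5); 5→6: 3·6 = 18; 18−1 = 17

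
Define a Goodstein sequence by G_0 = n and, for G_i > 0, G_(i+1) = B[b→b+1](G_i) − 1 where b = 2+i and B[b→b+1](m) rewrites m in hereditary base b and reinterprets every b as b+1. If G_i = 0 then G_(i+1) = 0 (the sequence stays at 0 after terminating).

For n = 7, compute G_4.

7 —HB2→ 2^2 + 2 + 1 —bump→ 3^3 + 3 + 1 = 31 —(−1)→ 30
30 —HB3→ 3^3 + 3 —bump→ 4^4 + 4 = 260 —(−1)→ 259
259 —HB4→ 4^4 + 3 —bump→ 5^5 + 3 = 3128 —(−1)→ 3127
3127 —HB5→ 5^5 + 2 —bump→ 6^6 + 2 = 46658 —(−1)→ 46657
46657 —HB6→ 6^6 + 1 —bump→ 7^7 + 1 = 823544 —(−1)→ 823543

46657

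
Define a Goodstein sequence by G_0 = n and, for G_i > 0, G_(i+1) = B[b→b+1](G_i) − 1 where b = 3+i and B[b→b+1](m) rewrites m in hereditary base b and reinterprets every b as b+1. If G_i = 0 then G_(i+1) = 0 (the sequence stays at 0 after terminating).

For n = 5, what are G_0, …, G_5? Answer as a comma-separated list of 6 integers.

G_0 = 5. HB_3(5) = 3 + 2. Bump = 6. G_1 = 5.
G_1 = 5. HB_4(5) = 4 + 1. Bump = 6. G_2 = 5.
G_2 = 5. HB_5(5) = 5. Bump = 6. G_3 = 5.
G_3 = 5. HB_6(5) = 5. Bump = 5. G_4 = 4.
G_4 = 4. HB_7(4) = 4. Bump = 4. G_5 = 3.

5, 5, 5, 5, 4, 3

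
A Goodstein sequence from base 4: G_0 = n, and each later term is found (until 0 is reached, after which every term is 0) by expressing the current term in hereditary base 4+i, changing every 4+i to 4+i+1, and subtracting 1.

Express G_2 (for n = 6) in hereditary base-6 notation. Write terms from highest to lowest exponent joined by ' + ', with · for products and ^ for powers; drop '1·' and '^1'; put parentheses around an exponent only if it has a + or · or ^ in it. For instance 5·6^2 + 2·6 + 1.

(0) 6|_4 = 4 + 2 ↦ 5 + 2|_5 = 7 ⇒ 6
(1) 6|_5 = 5 + 1 ↦ 6 + 1|_6 = 7 ⇒ 6

6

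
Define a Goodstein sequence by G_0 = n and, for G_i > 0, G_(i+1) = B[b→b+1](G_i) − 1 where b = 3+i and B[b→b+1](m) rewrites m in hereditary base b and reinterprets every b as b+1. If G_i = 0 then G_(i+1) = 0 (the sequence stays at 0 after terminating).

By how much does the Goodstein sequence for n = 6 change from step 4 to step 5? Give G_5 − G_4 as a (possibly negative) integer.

0

G_0 = 6. HB_3(6) = 2·3. Bump = 8. G_1 = 7.
G_1 = 7. HB_4(7) = 4 + 3. Bump = 8. G_2 = 7.
G_2 = 7. HB_5(7) = 5 + 2. Bump = 8. G_3 = 7.
G_3 = 7. HB_6(7) = 6 + 1. Bump = 8. G_4 = 7.
G_4 = 7. HB_7(7) = 7. Bump = 8. G_5 = 7.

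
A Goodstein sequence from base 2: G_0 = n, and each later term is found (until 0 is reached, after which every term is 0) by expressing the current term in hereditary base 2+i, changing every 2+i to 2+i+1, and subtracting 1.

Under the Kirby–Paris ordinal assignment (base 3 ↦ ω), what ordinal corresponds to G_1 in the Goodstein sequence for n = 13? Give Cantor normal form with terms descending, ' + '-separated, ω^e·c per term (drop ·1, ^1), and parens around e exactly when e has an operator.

ω^(ω + 1) + ω^ω

13 —HB2→ 2^(2 + 1) + 2^2 + 1 —bump→ 3^(3 + 1) + 3^3 + 1 = 109 —(−1)→ 108
108 —HB3→ 3^(3 + 1) + 3^3 —bump→ 4^(4 + 1) + 4^4 = 1280 —(−1)→ 1279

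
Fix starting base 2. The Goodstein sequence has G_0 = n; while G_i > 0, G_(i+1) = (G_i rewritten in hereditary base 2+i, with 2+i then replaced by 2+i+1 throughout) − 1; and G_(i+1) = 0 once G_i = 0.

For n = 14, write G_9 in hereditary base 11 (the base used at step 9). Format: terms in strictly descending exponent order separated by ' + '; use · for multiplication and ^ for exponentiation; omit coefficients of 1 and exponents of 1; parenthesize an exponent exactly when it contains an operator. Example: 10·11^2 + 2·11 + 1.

11^(11 + 1) + 5·11^5 + 5·11^4 + 5·11^3 + 5·11^2 + 5·11

(0) 14|_2 = 2^(2 + 1) + 2^2 + 2 ↦ 3^(3 + 1) + 3^3 + 3|_3 = 111 ⇒ 110
(1) 110|_3 = 3^(3 + 1) + 3^3 + 2 ↦ 4^(4 + 1) + 4^4 + 2|_4 = 1282 ⇒ 1281
(2) 1281|_4 = 4^(4 + 1) + 4^4 + 1 ↦ 5^(5 + 1) + 5^5 + 1|_5 = 18751 ⇒ 18750
(3) 18750|_5 = 5^(5 + 1) + 5^5 ↦ 6^(6 + 1) + 6^6|_6 = 326592 ⇒ 326591
(4) 326591|_6 = 6^(6 + 1) + 5·6^5 + 5·6^4 + 5·6^3 + 5·6^2 + 5·6 + 5 ↦ 7^(7 + 1) + 5·7^5 + 5·7^4 + 5·7^3 + 5·7^2 + 5·7 + 5|_7 = 5862841 ⇒ 5862840
(5) 5862840|_7 = 7^(7 + 1) + 5·7^5 + 5·7^4 + 5·7^3 + 5·7^2 + 5·7 + 4 ↦ 8^(8 + 1) + 5·8^5 + 5·8^4 + 5·8^3 + 5·8^2 + 5·8 + 4|_8 = 134404972 ⇒ 134404971
(6) 134404971|_8 = 8^(8 + 1) + 5·8^5 + 5·8^4 + 5·8^3 + 5·8^2 + 5·8 + 3 ↦ 9^(9 + 1) + 5·9^5 + 5·9^4 + 5·9^3 + 5·9^2 + 5·9 + 3|_9 = 3487116549 ⇒ 3487116548
(7) 3487116548|_9 = 9^(9 + 1) + 5·9^5 + 5·9^4 + 5·9^3 + 5·9^2 + 5·9 + 2 ↦ 10^(10 + 1) + 5·10^5 + 5·10^4 + 5·10^3 + 5·10^2 + 5·10 + 2|_10 = 100000555552 ⇒ 100000555551
(8) 100000555551|_10 = 10^(10 + 1) + 5·10^5 + 5·10^4 + 5·10^3 + 5·10^2 + 5·10 + 1 ↦ 11^(11 + 1) + 5·11^5 + 5·11^4 + 5·11^3 + 5·11^2 + 5·11 + 1|_11 = 3138429262497 ⇒ 3138429262496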